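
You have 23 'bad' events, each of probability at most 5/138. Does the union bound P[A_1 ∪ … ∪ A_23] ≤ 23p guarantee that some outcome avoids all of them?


Union bound: P[∪_{i=1}^{23} A_i] ≤ Σ_i P[A_i] ≤ 23·p = 23·(5/138) = 5/6.
Numerically: 5/6 ≈ 0.833.
Is 5/6 < 1? YES.
Since P[∪ A_i] ≤ 5/6 < 1, the complement has P[∩ A_i^c] ≥ 1 − 5/6 = 1/6 > 0, so some outcome avoids every A_i.

23·p = 5/6 ≈ 0.833; existence CERTIFIED by the union bound.


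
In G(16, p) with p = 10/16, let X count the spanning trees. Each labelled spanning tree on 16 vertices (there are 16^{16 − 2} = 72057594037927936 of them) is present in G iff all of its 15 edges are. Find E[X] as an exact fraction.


K_16 has 16^{16 − 2} = 72057594037927936 labelled spanning trees.
For each such spanning tree H, let X_H = 1 if all 15 edges of H are present in G. Then P[X_H = 1] = p^{15} = (5/8)^{15} = 30517578125/35184372088832.
Summing the indicators: E[X] = Σ_H E[X_H] = 72057594037927936 · p^{15} = 72057594037927936 · 30517578125/35184372088832 = 62500000000000.
Numerically: E[X] ≈ 6.25e+13.

E[X] = 72057594037927936 · (5/8)^{15} = 62500000000000 ≈ 6.25e+13.


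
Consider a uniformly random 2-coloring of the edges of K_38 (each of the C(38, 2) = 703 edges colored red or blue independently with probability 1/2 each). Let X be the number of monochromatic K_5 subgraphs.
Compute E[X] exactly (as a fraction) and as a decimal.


Let X = Σ_S X_S over the C(38, 5) = 501942 subsets S of size 5, where X_S = 1 if the K_5 on S is monochromatic.
For a fixed S, the K_5 on S has C(5, 2) = 10 edges. P[all 10 edges red] = (1/2)^10, and likewise for blue, so P[monochromatic] = 2·(1/2)^10 = 2^{1 − 10} = 1/512.
By linearity: E[X] = C(38, 5) · 2^{1 − 10} = 501942 · 1/512 = 250971/256.
Numerically: E[X] ≈ 980.355.

E[X] = C(38,5)·2^(1−C(5,2)) = 250971/256 ≈ 980.355.


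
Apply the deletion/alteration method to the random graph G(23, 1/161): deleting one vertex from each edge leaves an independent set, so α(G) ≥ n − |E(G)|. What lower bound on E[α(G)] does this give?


E[|E(G)|] = C(23, 2)·p = 253 · (1/161) = 11/7.
E[α(G)] ≥ n − E[|E(G)|] = 23 − 11/7 = 150/7.
Numerically: ≈ 21.429.
(This is only a lower bound; the true E[α(G)] may be larger.)

E[α(G)] ≥ 150/7 ≈ 21.429.


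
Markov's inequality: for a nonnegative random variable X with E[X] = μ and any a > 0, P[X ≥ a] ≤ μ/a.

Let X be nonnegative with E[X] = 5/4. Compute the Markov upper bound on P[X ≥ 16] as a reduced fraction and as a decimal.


μ = E[X] = 5/4, a = 16.
Markov: P[X ≥ 16] ≤ μ/a = (5/4)/16 = 5/64.
Numerically: ≈ 0.078125.
(Since a = 16 > μ = 1.250000, the bound 5/64 is < 1 and informative.)

P[X ≥ 16] ≤ 5/64 ≈ 0.078125.


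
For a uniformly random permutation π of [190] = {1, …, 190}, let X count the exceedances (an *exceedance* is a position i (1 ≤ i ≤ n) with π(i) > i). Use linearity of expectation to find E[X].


Write X = Σ_{i=1}^{190} X_i, where X_i = 1_{π(i) > i}.
For each fixed i, π(i) is uniform over {1, …, 190} (marginal of a uniform permutation), so P[π(i) > i] = (n − i)/n. Summing: Σ_{i=1}^{190} (n − i)/n = (0 + 1 + … + 189)/190 = 190(190 − 1)/(2·190) = (190 − 1)/2.
Hence E[X] = Σ_{i=1}^{190} (190 − i)/190 = 189/2 ≈ 94.500000.

E[X] = 189/2 = 94.500000.


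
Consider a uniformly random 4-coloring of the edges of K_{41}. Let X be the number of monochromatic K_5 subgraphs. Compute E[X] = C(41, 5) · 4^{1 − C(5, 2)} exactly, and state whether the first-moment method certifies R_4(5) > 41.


E[X] = C(41, 5) · 4^{1 − 10} = 749398 · 4^{−9} = 749398/262144.
As a reduced fraction: E[X] = 374699/131072 ≈ 2.858727.
Is E[X] < 1? NO.
Since E[X] ≥ 1, the first-moment bound is inconclusive at n = 41; it does NOT by itself certify R_4(5) > 41.

E[X] = 374699/131072 ≈ 2.858727; E[X] ≥ 1; first-moment method inconclusive here.


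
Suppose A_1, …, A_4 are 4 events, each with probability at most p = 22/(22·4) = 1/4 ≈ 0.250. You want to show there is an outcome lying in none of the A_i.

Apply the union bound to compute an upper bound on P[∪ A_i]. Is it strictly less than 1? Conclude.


Union bound: P[∪_{i=1}^{4} A_i] ≤ Σ_i P[A_i] ≤ 4·p = 4·(1/4) = 1.
Numerically: 1 ≈ 1.000.
Is 1 < 1? NO.
Since the bound 1 is ≥ 1, the union bound is uninformative here; it does NOT by itself certify existence.

4·p = 1 ≈ 1.000; existence NOT certified by the union bound.


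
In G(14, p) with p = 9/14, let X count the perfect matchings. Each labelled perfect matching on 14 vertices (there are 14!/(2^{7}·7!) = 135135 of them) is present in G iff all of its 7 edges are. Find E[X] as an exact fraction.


K_14 has 14!/(2^{7}·7!) = 135135 labelled perfect matchings.
For each such perfect matching H, let X_H = 1 if all 7 edges of H are present in G. Then P[X_H = 1] = p^{7} = (9/14)^{7} = 4782969/105413504.
By linearity of expectation: E[X] = Σ_H E[X_H] = 135135 · p^{7} = 135135 · 4782969/105413504 = 92335216545/15059072.
Numerically: E[X] ≈ 6131.53.

E[X] = 135135 · (9/14)^{7} = 92335216545/15059072 ≈ 6131.53.


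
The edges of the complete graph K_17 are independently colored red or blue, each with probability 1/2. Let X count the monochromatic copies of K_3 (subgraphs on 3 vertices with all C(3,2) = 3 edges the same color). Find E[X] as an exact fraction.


Let X = Σ_S X_S over the C(17, 3) = 680 subsets S of size 3, where X_S = 1 if the K_3 on S is monochromatic.
For a fixed S, the K_3 on S has C(3, 2) = 3 edges. P[all 3 edges red] = (1/2)^3, and likewise for blue, so P[monochromatic] = 2·(1/2)^3 = 2^{1 − 3} = 1/4.
Summing: E[X] = C(17, 3) · 2^{1 − 3} = 680 · 1/4 = 170.
Numerically: E[X] ≈ 170.0000.

E[X] = C(17,3)·2^(1−C(3,2)) = 170 ≈ 170.0000.


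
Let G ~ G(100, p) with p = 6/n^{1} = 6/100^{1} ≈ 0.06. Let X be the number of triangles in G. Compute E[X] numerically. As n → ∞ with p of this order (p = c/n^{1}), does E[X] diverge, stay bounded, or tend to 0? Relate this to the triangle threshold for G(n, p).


Number of potential triangles: C(100, 3) = 161700.
Each occurs with probability p³ ≈ (0.06)³ ≈ 2.16000e-04.
By linearity: E[X] = C(100, 3)·p³ ≈ 161700 · 2.16000e-04 ≈ 34.927.
Here α = 1, so p = 6/n is exactly at the triangle threshold p ~ 1/n. Asymptotically E[X] → c³/6 = 6³/6 = 36 ≈ 36.000, a bounded constant. In this regime the triangle count is asymptotically Poisson(c³/6).

E[X] ≈ 34.927; in regime p = Θ(1/n^{1}) E[X] stays bounded (at the triangle threshold p ~ 1/n).


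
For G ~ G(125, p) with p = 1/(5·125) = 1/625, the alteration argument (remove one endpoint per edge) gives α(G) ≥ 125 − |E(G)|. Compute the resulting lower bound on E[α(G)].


E[|E(G)|] = C(125, 2)·p = 7750 · (1/625) = 62/5.
E[α(G)] ≥ n − E[|E(G)|] = 125 − 62/5 = 563/5.
Numerically: ≈ 112.60000.
(This is only a lower bound; the true E[α(G)] may be larger.)

E[α(G)] ≥ 563/5 ≈ 112.60000.


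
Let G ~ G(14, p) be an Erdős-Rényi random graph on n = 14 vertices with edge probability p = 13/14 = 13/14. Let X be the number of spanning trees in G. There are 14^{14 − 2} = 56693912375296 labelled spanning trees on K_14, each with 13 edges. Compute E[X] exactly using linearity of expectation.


K_14 has 14^{14 − 2} = 56693912375296 labelled spanning trees.
For each such spanning tree H, let X_H = 1 if all 13 edges of H are present in G. Then P[X_H = 1] = p^{13} = (13/14)^{13} = 302875106592253/793714773254144.
By linearity of expectation: E[X] = Σ_H E[X_H] = 56693912375296 · p^{13} = 56693912375296 · 302875106592253/793714773254144 = 302875106592253/14.
Numerically: E[X] ≈ 2.1634e+13.

E[X] = 56693912375296 · (13/14)^{13} = 302875106592253/14 ≈ 2.1634e+13.


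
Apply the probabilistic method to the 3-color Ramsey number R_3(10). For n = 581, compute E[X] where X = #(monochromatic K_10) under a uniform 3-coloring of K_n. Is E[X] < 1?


E[X] = C(581, 10) · 3^{1 − 45} = 1117316416086113363120 · 3^{−44} = 1117316416086113363120/984770902183611232881.
As a reduced fraction: E[X] = 1117316416086113363120/984770902183611232881 ≈ 1.134595.
Is E[X] < 1? NO.
Since E[X] ≥ 1, the first-moment bound is inconclusive at n = 581; it does NOT by itself certify R_3(10) > 581.

E[X] = 1117316416086113363120/984770902183611232881 ≈ 1.134595; E[X] ≥ 1; first-moment method inconclusive here.


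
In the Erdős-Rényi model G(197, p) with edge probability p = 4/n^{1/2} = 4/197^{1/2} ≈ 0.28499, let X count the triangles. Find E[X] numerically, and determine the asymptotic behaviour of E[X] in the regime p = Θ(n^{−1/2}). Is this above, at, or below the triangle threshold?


Number of potential triangles: C(197, 3) = 1254890.
Each occurs with probability p³ ≈ (0.28499)³ ≈ 2.3146250e-02.
By linearity: E[X] = C(197, 3)·p³ ≈ 1254890 · 2.3146250e-02 ≈ 29045.99734.
Since α = 1/2 < 1, p = c/n^{1/2} ≫ 1/n is above the triangle threshold p ~ 1/n. Asymptotically E[X] ~ (c³/6)·n^{3(1−α)} = (4³/6)·n^{1.5} → ∞; triangles are abundant w.h.p.

E[X] ≈ 29045.99734; in regime p = Θ(1/n^{1/2}) E[X] diverges (above the triangle threshold p ~ 1/n).


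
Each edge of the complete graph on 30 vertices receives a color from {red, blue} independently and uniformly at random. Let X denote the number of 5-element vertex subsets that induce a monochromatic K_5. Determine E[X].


Let X = Σ_S X_S over the C(30, 5) = 142506 subsets S of size 5, where X_S = 1 if the K_5 on S is monochromatic.
For a fixed S, the K_5 on S has C(5, 2) = 10 edges. P[all 10 edges red] = (1/2)^10, and likewise for blue, so P[monochromatic] = 2·(1/2)^10 = 2^{1 − 10} = 1/512.
Summing: E[X] = C(30, 5) · 2^{1 − 10} = 142506 · 1/512 = 71253/256.
Numerically: E[X] ≈ 278.33203.

E[X] = C(30,5)·2^(1−C(5,2)) = 71253/256 ≈ 278.33203.


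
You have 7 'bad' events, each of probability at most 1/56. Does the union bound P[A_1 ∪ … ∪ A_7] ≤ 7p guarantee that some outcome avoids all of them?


Union bound: P[∪_{i=1}^{7} A_i] ≤ Σ_i P[A_i] ≤ 7·p = 7·(1/56) = 1/8.
Numerically: 1/8 ≈ 0.1250000.
Is 1/8 < 1? YES.
Since P[∪ A_i] ≤ 1/8 < 1, the complement has P[∩ A_i^c] ≥ 1 − 1/8 = 7/8 > 0, so some outcome avoids every A_i.

7·p = 1/8 ≈ 0.1250000; existence CERTIFIED by the union bound.


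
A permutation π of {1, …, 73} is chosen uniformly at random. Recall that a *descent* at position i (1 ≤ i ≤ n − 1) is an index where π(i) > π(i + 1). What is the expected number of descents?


Write X = Σ X_I over i = 1, …, 72, with X_I the indicator of one descent.
There are 72 indicators.
For each fixed i, the pair (π(i), π(i+1)) is a uniformly random ordered pair of distinct values from {1, …, 73}; by symmetry P[π(i) > π(i+1)] = 1/2.
By linearity: E[X] = 72 · (1/2) = (73 − 1) · (1/2) = 36 ≈ 36.000000.

E[X] = 36 = 36.000000.


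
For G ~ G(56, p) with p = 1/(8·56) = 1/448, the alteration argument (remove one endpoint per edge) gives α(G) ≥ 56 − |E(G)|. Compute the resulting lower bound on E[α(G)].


E[|E(G)|] = C(56, 2)·p = 1540 · (1/448) = 55/16.
E[α(G)] ≥ n − E[|E(G)|] = 56 − 55/16 = 841/16.
Numerically: ≈ 52.562500.
(This is only a lower bound; the true E[α(G)] may be larger.)

E[α(G)] ≥ 841/16 ≈ 52.562500.


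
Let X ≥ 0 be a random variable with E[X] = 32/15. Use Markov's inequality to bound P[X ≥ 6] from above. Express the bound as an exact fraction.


μ = E[X] = 32/15, a = 6.
Markov: P[X ≥ 6] ≤ μ/a = (32/15)/6 = 16/45.
Numerically: ≈ 0.3556.
(Since a = 6 > μ = 2.1333, the bound 16/45 is < 1 and informative.)

P[X ≥ 6] ≤ 16/45 ≈ 0.3556.


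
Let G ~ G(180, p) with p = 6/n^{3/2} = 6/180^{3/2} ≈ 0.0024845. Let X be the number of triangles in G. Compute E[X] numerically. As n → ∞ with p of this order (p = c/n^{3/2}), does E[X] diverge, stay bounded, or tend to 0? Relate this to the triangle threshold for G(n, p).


Number of potential triangles: C(180, 3) = 955860.
Each occurs with probability p³ ≈ (0.0024845)³ ≈ 1.5336543e-08.
By linearity: E[X] = C(180, 3)·p³ ≈ 955860 · 1.5336543e-08 ≈ 0.01466.
Since α = 3/2 > 1, p = c/n^{3/2} = o(1/n) is below the triangle threshold p ~ 1/n. Asymptotically E[X] ~ (c³/6)·n^{3(1−α)} = (6³/6)·n^{-1.5} → 0, so by Markov's inequality G has no triangles w.h.p.

E[X] ≈ 0.01466; in regime p = Θ(1/n^{3/2}) E[X] tends to 0 (below the triangle threshold p ~ 1/n).


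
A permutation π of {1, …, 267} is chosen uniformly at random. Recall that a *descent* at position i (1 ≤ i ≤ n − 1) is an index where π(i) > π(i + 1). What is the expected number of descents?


Write X = Σ X_I over i = 1, …, 266, with X_I the indicator of one descent.
There are 266 indicators.
For each fixed i, the pair (π(i), π(i+1)) is a uniformly random ordered pair of distinct values from {1, …, 267}; by symmetry P[π(i) > π(i+1)] = 1/2.
By linearity: E[X] = 266 · (1/2) = (267 − 1) · (1/2) = 133 ≈ 133.000.

E[X] = 133 = 133.000.


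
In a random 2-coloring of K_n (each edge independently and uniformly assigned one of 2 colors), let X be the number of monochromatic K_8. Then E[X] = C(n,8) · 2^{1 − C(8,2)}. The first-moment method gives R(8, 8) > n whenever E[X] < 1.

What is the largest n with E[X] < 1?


We need C(n, 8) · 2^{1 − 28} < 1, i.e. C(n, 8) < 2^{28 − 1} = 134217728.
Check values of n near the boundary:
  n = 37: C(37, 8) = 38608020; 38608020 < 134217728? YES
  n = 38: C(38, 8) = 48903492; 48903492 < 134217728? YES
  n = 39: C(39, 8) = 61523748; 61523748 < 134217728? YES
  n = 40: C(40, 8) = 76904685; 76904685 < 134217728? YES
  n = 41: C(41, 8) = 95548245; 95548245 < 134217728? YES
  n = 42: C(42, 8) = 118030185; 118030185 < 134217728? YES
  n = 43: C(43, 8) = 145008513; 145008513 < 134217728? NO
  n = 44: C(44, 8) = 177232627; 177232627 < 134217728? NO
  n = 45: C(45, 8) = 215553195; 215553195 < 134217728? NO
The largest n with C(n, 8) < 134217728 is n = 42 (where E[X] = 118030185/134217728 ≈ 0.87939). Hence R(8, 8) > 42, i.e. R(8, 8) ≥ 43.

Largest n = 42; hence R(8, 8) > 42.


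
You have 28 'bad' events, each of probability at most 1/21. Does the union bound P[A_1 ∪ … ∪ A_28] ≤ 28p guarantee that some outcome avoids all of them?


Union bound: P[∪_{i=1}^{28} A_i] ≤ Σ_i P[A_i] ≤ 28·p = 28·(1/21) = 4/3.
Numerically: 4/3 ≈ 1.333333.
Is 4/3 < 1? NO.
Since the bound 4/3 is ≥ 1, the union bound is uninformative here; it does NOT by itself certify existence.

28·p = 4/3 ≈ 1.333333; existence NOT certified by the union bound.


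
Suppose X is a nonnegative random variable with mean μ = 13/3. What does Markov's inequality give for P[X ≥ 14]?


μ = E[X] = 13/3, a = 14.
Markov: P[X ≥ 14] ≤ μ/a = (13/3)/14 = 13/42.
Numerically: ≈ 0.309524.
(Since a = 14 > μ = 4.333333, the bound 13/42 is < 1 and informative.)

P[X ≥ 14] ≤ 13/42 ≈ 0.309524.


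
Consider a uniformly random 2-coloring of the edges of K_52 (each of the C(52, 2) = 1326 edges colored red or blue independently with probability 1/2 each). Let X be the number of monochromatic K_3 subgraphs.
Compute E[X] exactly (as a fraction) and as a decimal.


Let X = Σ_S X_S over the C(52, 3) = 22100 subsets S of size 3, where X_S = 1 if the K_3 on S is monochromatic.
For a fixed S, the K_3 on S has C(3, 2) = 3 edges. P[all 3 edges red] = (1/2)^3, and likewise for blue, so P[monochromatic] = 2·(1/2)^3 = 2^{1 − 3} = 1/4.
By linearity: E[X] = C(52, 3) · 2^{1 − 3} = 22100 · 1/4 = 5525.
Numerically: E[X] ≈ 5525.0000.

E[X] = C(52,3)·2^(1−C(3,2)) = 5525 ≈ 5525.0000.


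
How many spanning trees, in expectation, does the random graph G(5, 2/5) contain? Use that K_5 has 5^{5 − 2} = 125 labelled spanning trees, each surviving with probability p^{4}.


K_5 has 5^{5 − 2} = 125 labelled spanning trees.
For each such spanning tree H, let X_H = 1 if all 4 edges of H are present in G. Then P[X_H = 1] = p^{4} = (2/5)^{4} = 16/625.
By linearity of expectation: E[X] = Σ_H E[X_H] = 125 · p^{4} = 125 · 16/625 = 16/5.
Numerically: E[X] ≈ 3.2.

E[X] = 125 · (2/5)^{4} = 16/5 ≈ 3.2.


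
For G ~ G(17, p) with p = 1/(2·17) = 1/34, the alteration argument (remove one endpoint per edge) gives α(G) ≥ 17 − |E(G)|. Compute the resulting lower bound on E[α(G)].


E[|E(G)|] = C(17, 2)·p = 136 · (1/34) = 4.
E[α(G)] ≥ n − E[|E(G)|] = 17 − 4 = 13.
Numerically: ≈ 13.000.
(This is only a lower bound; the true E[α(G)] may be larger.)

E[α(G)] ≥ 13 ≈ 13.000.


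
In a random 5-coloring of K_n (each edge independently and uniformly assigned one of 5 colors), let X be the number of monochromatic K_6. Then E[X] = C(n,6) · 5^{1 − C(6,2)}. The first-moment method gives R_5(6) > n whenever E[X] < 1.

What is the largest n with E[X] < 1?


We need C(n, 6) · 5^{1 − 15} < 1, i.e. C(n, 6) < 5^{15 − 1} = 6103515625.
Check values of n near the boundary:
  n = 128: C(128, 6) = 5423611200; 5423611200 < 6103515625? YES
  n = 129: C(129, 6) = 5688177600; 5688177600 < 6103515625? YES
  n = 130: C(130, 6) = 5963412000; 5963412000 < 6103515625? YES
  n = 131: C(131, 6) = 6249655776; 6249655776 < 6103515625? NO
The largest n with C(n, 6) < 6103515625 is n = 130 (where E[X] = 47707296/48828125 ≈ 0.977045). Hence R_5(6) > 130, i.e. R_5(6) ≥ 131.

Largest n = 130; hence R_5(6) > 130.


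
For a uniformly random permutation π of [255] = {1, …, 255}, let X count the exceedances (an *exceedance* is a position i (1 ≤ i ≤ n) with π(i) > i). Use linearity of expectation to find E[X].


Write X = Σ_{i=1}^{255} X_i, where X_i = 1_{π(i) > i}.
For each fixed i, π(i) is uniform over {1, …, 255} (marginal of a uniform permutation), so P[π(i) > i] = (n − i)/n. Summing: Σ_{i=1}^{255} (n − i)/n = (0 + 1 + … + 254)/255 = 255(255 − 1)/(2·255) = (255 − 1)/2.
Hence E[X] = Σ_{i=1}^{255} (255 − i)/255 = 127 ≈ 127.000000.

E[X] = 127 = 127.000000.


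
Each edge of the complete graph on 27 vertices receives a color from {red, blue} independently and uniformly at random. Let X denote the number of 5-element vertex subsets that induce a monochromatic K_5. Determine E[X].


Let X = Σ_S X_S over the C(27, 5) = 80730 subsets S of size 5, where X_S = 1 if the K_5 on S is monochromatic.
For a fixed S, the K_5 on S has C(5, 2) = 10 edges. P[all 10 edges red] = (1/2)^10, and likewise for blue, so P[monochromatic] = 2·(1/2)^10 = 2^{1 − 10} = 1/512.
By linearity: E[X] = C(27, 5) · 2^{1 − 10} = 80730 · 1/512 = 40365/256.
Numerically: E[X] ≈ 157.676.

E[X] = C(27,5)·2^(1−C(5,2)) = 40365/256 ≈ 157.676.


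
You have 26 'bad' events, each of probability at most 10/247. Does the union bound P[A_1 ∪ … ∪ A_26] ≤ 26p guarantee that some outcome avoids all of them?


Union bound: P[∪_{i=1}^{26} A_i] ≤ Σ_i P[A_i] ≤ 26·p = 26·(10/247) = 20/19.
Numerically: 20/19 ≈ 1.0526.
Is 20/19 < 1? NO.
Since the bound 20/19 is ≥ 1, the union bound is uninformative here; it does NOT by itself certify existence.

26·p = 20/19 ≈ 1.0526; existence NOT certified by the union bound.


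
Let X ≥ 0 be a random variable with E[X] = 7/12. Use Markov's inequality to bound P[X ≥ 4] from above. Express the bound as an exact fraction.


μ = E[X] = 7/12, a = 4.
Markov: P[X ≥ 4] ≤ μ/a = (7/12)/4 = 7/48.
Numerically: ≈ 0.1458.
(Since a = 4 > μ = 0.5833, the bound 7/48 is < 1 and informative.)

P[X ≥ 4] ≤ 7/48 ≈ 0.1458.


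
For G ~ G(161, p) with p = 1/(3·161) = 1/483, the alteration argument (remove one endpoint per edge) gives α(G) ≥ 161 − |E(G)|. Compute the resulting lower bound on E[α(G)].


E[|E(G)|] = C(161, 2)·p = 12880 · (1/483) = 80/3.
E[α(G)] ≥ n − E[|E(G)|] = 161 − 80/3 = 403/3.
Numerically: ≈ 134.3333.
(This is only a lower bound; the true E[α(G)] may be larger.)

E[α(G)] ≥ 403/3 ≈ 134.3333.


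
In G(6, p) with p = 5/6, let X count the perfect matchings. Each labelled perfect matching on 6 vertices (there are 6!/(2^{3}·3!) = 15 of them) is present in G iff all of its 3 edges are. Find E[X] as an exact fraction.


K_6 has 6!/(2^{3}·3!) = 15 labelled perfect matchings.
For each such perfect matching H, let X_H = 1 if all 3 edges of H are present in G. Then P[X_H = 1] = p^{3} = (5/6)^{3} = 125/216.
Summing the indicators: E[X] = Σ_H E[X_H] = 15 · p^{3} = 15 · 125/216 = 625/72.
Numerically: E[X] ≈ 8.68.

E[X] = 15 · (5/6)^{3} = 625/72 ≈ 8.68.


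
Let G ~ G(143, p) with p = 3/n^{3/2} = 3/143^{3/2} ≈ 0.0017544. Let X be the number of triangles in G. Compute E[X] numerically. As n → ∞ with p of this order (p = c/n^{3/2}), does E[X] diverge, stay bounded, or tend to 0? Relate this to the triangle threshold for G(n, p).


Number of potential triangles: C(143, 3) = 477191.
Each occurs with probability p³ ≈ (0.0017544)³ ≈ 5.3994758e-09.
By linearity: E[X] = C(143, 3)·p³ ≈ 477191 · 5.3994758e-09 ≈ 0.00258.
Since α = 3/2 > 1, p = c/n^{3/2} = o(1/n) is below the triangle threshold p ~ 1/n. Asymptotically E[X] ~ (c³/6)·n^{3(1−α)} = (3³/6)·n^{-1.5} → 0, so by Markov's inequality G has no triangles w.h.p.

E[X] ≈ 0.00258; in regime p = Θ(1/n^{3/2}) E[X] tends to 0 (below the triangle threshold p ~ 1/n).


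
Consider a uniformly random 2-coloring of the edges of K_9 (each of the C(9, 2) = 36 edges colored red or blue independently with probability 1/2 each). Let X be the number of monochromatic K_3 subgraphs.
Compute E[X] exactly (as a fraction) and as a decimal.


Let X = Σ_S X_S over the C(9, 3) = 84 subsets S of size 3, where X_S = 1 if the K_3 on S is monochromatic.
For a fixed S, the K_3 on S has C(3, 2) = 3 edges. P[all 3 edges red] = (1/2)^3, and likewise for blue, so P[monochromatic] = 2·(1/2)^3 = 2^{1 − 3} = 1/4.
By linearity of expectation: E[X] = C(9, 3) · 2^{1 − 3} = 84 · 1/4 = 21.
Numerically: E[X] ≈ 21.00000.

E[X] = C(9,3)·2^(1−C(3,2)) = 21 ≈ 21.00000.


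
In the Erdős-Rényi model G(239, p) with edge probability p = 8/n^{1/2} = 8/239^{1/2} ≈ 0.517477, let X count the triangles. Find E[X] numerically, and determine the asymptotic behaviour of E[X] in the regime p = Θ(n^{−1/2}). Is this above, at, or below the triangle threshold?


Number of potential triangles: C(239, 3) = 2246839.
Each occurs with probability p³ ≈ (0.517477)³ ≈ 1.38571242e-01.
By linearity: E[X] = C(239, 3)·p³ ≈ 2246839 · 1.38571242e-01 ≈ 311347.270827.
Since α = 1/2 < 1, p = c/n^{1/2} ≫ 1/n is above the triangle threshold p ~ 1/n. Asymptotically E[X] ~ (c³/6)·n^{3(1−α)} = (8³/6)·n^{1.5} → ∞; triangles are abundant w.h.p.

E[X] ≈ 311347.270827; in regime p = Θ(1/n^{1/2}) E[X] diverges (above the triangle threshold p ~ 1/n).


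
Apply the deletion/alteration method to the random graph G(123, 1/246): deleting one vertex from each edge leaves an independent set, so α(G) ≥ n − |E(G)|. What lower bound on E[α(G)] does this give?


E[|E(G)|] = C(123, 2)·p = 7503 · (1/246) = 61/2.
E[α(G)] ≥ n − E[|E(G)|] = 123 − 61/2 = 185/2.
Numerically: ≈ 92.500000.
(This is only a lower bound; the true E[α(G)] may be larger.)

E[α(G)] ≥ 185/2 ≈ 92.500000.


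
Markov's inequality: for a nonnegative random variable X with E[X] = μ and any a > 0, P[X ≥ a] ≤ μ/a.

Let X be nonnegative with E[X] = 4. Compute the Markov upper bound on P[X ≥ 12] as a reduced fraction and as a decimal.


μ = E[X] = 4, a = 12.
Markov: P[X ≥ 12] ≤ μ/a = (4)/12 = 1/3.
Numerically: ≈ 0.333333.
(Since a = 12 > μ = 4.000000, the bound 1/3 is < 1 and informative.)

P[X ≥ 12] ≤ 1/3 ≈ 0.333333.


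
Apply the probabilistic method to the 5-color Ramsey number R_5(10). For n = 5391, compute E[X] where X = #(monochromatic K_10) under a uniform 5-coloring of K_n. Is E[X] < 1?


E[X] = C(5391, 10) · 5^{1 − 45} = 5666344714787188828795213697883 · 5^{−44} = 5666344714787188828795213697883/5684341886080801486968994140625.
As a reduced fraction: E[X] = 5666344714787188828795213697883/5684341886080801486968994140625 ≈ 0.9968339.
Is E[X] < 1? YES.
Since E[X] < 1, there exists a 5-coloring of K_{5391} with no monochromatic K_10; hence R_5(10) > 5391.

E[X] = 5666344714787188828795213697883/5684341886080801486968994140625 ≈ 0.9968339; E[X] < 1, so R_5(10) > 5391.


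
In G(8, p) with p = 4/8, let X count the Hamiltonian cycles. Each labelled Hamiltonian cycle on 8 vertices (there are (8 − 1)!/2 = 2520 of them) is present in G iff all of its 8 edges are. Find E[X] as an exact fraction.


K_8 has (8 − 1)!/2 = 2520 labelled Hamiltonian cycles.
For each such Hamiltonian cycle H, let X_H = 1 if all 8 edges of H are present in G. Then P[X_H = 1] = p^{8} = (1/2)^{8} = 1/256.
Summing the indicators: E[X] = Σ_H E[X_H] = 2520 · p^{8} = 2520 · 1/256 = 315/32.
Numerically: E[X] ≈ 9.844.

E[X] = 2520 · (1/2)^{8} = 315/32 ≈ 9.844.


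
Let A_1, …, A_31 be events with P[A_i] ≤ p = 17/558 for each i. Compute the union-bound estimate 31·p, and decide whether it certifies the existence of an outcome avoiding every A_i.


Union bound: P[∪_{i=1}^{31} A_i] ≤ Σ_i P[A_i] ≤ 31·p = 31·(17/558) = 17/18.
Numerically: 17/18 ≈ 0.944444.
Is 17/18 < 1? YES.
Since P[∪ A_i] ≤ 17/18 < 1, the complement has P[∩ A_i^c] ≥ 1 − 17/18 = 1/18 > 0, so some outcome avoids every A_i.

31·p = 17/18 ≈ 0.944444; existence CERTIFIED by the union bound.


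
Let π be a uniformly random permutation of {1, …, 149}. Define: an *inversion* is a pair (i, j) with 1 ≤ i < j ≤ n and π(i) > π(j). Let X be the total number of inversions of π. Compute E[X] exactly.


Write X = Σ X_I over the C(149, 2) = 11026 pairs i < j, with X_I the indicator of one inversion.
There are 11026 indicators.
For each fixed pair i < j, the values π(i) and π(j) are two distinct elements of {1, …, 149} in uniformly random order; by symmetry P[π(i) > π(j)] = 1/2.
By linearity: E[X] = 11026 · (1/2) = C(149, 2) · (1/2) = 11026/2 = 5513 ≈ 5513.00000.

E[X] = 5513 = 5513.00000.


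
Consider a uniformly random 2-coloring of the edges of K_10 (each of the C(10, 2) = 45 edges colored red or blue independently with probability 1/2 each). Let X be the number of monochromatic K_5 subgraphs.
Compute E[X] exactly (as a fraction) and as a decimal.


Let X = Σ_S X_S over the C(10, 5) = 252 subsets S of size 5, where X_S = 1 if the K_5 on S is monochromatic.
For a fixed S, the K_5 on S has C(5, 2) = 10 edges. P[all 10 edges red] = (1/2)^10, and likewise for blue, so P[monochromatic] = 2·(1/2)^10 = 2^{1 − 10} = 1/512.
By linearity: E[X] = C(10, 5) · 2^{1 − 10} = 252 · 1/512 = 63/128.
Numerically: E[X] ≈ 0.492.

E[X] = C(10,5)·2^(1−C(5,2)) = 63/128 ≈ 0.492.


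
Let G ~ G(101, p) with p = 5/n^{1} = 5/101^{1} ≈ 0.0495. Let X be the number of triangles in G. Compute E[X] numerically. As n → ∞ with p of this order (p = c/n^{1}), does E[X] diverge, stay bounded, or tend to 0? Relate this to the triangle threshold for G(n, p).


Number of potential triangles: C(101, 3) = 166650.
Each occurs with probability p³ ≈ (0.0495)³ ≈ 1.213238e-04.
By linearity: E[X] = C(101, 3)·p³ ≈ 166650 · 1.213238e-04 ≈ 20.2186.
Here α = 1, so p = 5/n is exactly at the triangle threshold p ~ 1/n. Asymptotically E[X] → c³/6 = 5³/6 = 125/6 ≈ 20.8333, a bounded constant. In this regime the triangle count is asymptotically Poisson(c³/6).

E[X] ≈ 20.2186; in regime p = Θ(1/n^{1}) E[X] stays bounded (at the triangle threshold p ~ 1/n).


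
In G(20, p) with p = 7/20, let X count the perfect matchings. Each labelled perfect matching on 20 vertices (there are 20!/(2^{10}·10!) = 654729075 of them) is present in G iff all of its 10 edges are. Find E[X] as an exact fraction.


K_20 has 20!/(2^{10}·10!) = 654729075 labelled perfect matchings.
For each such perfect matching H, let X_H = 1 if all 10 edges of H are present in G. Then P[X_H = 1] = p^{10} = (7/20)^{10} = 282475249/10240000000000.
By linearity: E[X] = Σ_H E[X_H] = 654729075 · p^{10} = 654729075 · 282475249/10240000000000 = 7397790339526587/409600000000.
Numerically: E[X] ≈ 18061.

E[X] = 654729075 · (7/20)^{10} = 7397790339526587/409600000000 ≈ 18061.


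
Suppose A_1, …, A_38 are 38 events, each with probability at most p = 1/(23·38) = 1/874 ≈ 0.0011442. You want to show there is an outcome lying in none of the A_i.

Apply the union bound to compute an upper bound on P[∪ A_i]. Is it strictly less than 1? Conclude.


Union bound: P[∪_{i=1}^{38} A_i] ≤ Σ_i P[A_i] ≤ 38·p = 38·(1/874) = 1/23.
Numerically: 1/23 ≈ 0.0434783.
Is 1/23 < 1? YES.
Since P[∪ A_i] ≤ 1/23 < 1, the complement has P[∩ A_i^c] ≥ 1 − 1/23 = 22/23 > 0, so some outcome avoids every A_i.

38·p = 1/23 ≈ 0.0434783; existence CERTIFIED by the union bound.


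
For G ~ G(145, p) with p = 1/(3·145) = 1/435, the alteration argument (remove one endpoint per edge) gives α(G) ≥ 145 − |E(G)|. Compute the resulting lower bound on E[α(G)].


E[|E(G)|] = C(145, 2)·p = 10440 · (1/435) = 24.
E[α(G)] ≥ n − E[|E(G)|] = 145 − 24 = 121.
Numerically: ≈ 121.0000.
(This is only a lower bound; the true E[α(G)] may be larger.)

E[α(G)] ≥ 121 ≈ 121.0000.


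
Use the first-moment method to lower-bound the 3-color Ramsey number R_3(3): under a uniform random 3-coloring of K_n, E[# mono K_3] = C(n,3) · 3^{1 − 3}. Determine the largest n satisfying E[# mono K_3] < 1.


We need C(n, 3) · 3^{1 − 3} < 1, i.e. C(n, 3) < 3^{3 − 1} = 9.
Check values of n near the boundary:
  n = 3: C(3, 3) = 1; 1 < 9? YES
  n = 4: C(4, 3) = 4; 4 < 9? YES
  n = 5: C(5, 3) = 10; 10 < 9? NO
  n = 6: C(6, 3) = 20; 20 < 9? NO
  n = 7: C(7, 3) = 35; 35 < 9? NO
The largest n with C(n, 3) < 9 is n = 4 (where E[X] = 4/9 ≈ 0.444444). Hence R_3(3) > 4, i.e. R_3(3) ≥ 5.

Largest n = 4; hence R_3(3) > 4.


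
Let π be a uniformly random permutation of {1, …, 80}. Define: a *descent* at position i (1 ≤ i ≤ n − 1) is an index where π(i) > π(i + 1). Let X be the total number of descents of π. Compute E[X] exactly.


Write X = Σ X_I over i = 1, …, 79, with X_I the indicator of one descent.
There are 79 indicators.
For each fixed i, the pair (π(i), π(i+1)) is a uniformly random ordered pair of distinct values from {1, …, 80}; by symmetry P[π(i) > π(i+1)] = 1/2.
By linearity: E[X] = 79 · (1/2) = (80 − 1) · (1/2) = 79/2 ≈ 39.50000.

E[X] = 79/2 = 39.50000.


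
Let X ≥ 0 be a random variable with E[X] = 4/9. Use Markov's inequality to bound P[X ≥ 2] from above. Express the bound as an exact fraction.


μ = E[X] = 4/9, a = 2.
Markov: P[X ≥ 2] ≤ μ/a = (4/9)/2 = 2/9.
Numerically: ≈ 0.22222.
(Since a = 2 > μ = 0.44444, the bound 2/9 is < 1 and informative.)

P[X ≥ 2] ≤ 2/9 ≈ 0.22222.


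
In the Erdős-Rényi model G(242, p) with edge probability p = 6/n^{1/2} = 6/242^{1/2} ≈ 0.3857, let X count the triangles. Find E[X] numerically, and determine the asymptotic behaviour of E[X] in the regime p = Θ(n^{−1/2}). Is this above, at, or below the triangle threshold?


Number of potential triangles: C(242, 3) = 2332880.
Each occurs with probability p³ ≈ (0.3857)³ ≈ 5.737606e-02.
By linearity: E[X] = C(242, 3)·p³ ≈ 2332880 · 5.737606e-02 ≈ 133851.4567.
Since α = 1/2 < 1, p = c/n^{1/2} ≫ 1/n is above the triangle threshold p ~ 1/n. Asymptotically E[X] ~ (c³/6)·n^{3(1−α)} = (6³/6)·n^{1.5} → ∞; triangles are abundant w.h.p.

E[X] ≈ 133851.4567; in regime p = Θ(1/n^{1/2}) E[X] diverges (above the triangle threshold p ~ 1/n).


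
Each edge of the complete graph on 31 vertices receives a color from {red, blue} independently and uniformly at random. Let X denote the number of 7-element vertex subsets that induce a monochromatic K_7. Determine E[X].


Let X = Σ_S X_S over the C(31, 7) = 2629575 subsets S of size 7, where X_S = 1 if the K_7 on S is monochromatic.
For a fixed S, the K_7 on S has C(7, 2) = 21 edges. P[all 21 edges red] = (1/2)^21, and likewise for blue, so P[monochromatic] = 2·(1/2)^21 = 2^{1 − 21} = 1/1048576.
Summing: E[X] = C(31, 7) · 2^{1 − 21} = 2629575 · 1/1048576 = 2629575/1048576.
Numerically: E[X] ≈ 2.507758.

E[X] = C(31,7)·2^(1−C(7,2)) = 2629575/1048576 ≈ 2.507758.


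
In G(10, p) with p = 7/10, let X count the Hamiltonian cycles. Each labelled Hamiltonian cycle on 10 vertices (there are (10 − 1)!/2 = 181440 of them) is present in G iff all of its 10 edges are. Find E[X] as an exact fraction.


K_10 has (10 − 1)!/2 = 181440 labelled Hamiltonian cycles.
For each such Hamiltonian cycle H, let X_H = 1 if all 10 edges of H are present in G. Then P[X_H = 1] = p^{10} = (7/10)^{10} = 282475249/10000000000.
Summing the indicators: E[X] = Σ_H E[X_H] = 181440 · p^{10} = 181440 · 282475249/10000000000 = 160163466183/31250000.
Numerically: E[X] ≈ 5.13e+03.

E[X] = 181440 · (7/10)^{10} = 160163466183/31250000 ≈ 5.13e+03.


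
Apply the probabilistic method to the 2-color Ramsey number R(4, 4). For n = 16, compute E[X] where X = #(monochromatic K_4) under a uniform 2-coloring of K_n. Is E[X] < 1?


E[X] = C(16, 4) · 2^{1 − 6} = 1820 · 2^{−5} = 1820/32.
As a reduced fraction: E[X] = 455/8 ≈ 56.8750000.
Is E[X] < 1? NO.
Since E[X] ≥ 1, the first-moment bound is inconclusive at n = 16; it does NOT by itself certify R(4, 4) > 16.

E[X] = 455/8 ≈ 56.8750000; E[X] ≥ 1; first-moment method inconclusive here.


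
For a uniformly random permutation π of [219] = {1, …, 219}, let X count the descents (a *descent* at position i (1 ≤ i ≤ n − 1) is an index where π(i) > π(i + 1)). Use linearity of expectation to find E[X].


Write X = Σ X_I over i = 1, …, 218, with X_I the indicator of one descent.
There are 218 indicators.
For each fixed i, the pair (π(i), π(i+1)) is a uniformly random ordered pair of distinct values from {1, …, 219}; by symmetry P[π(i) > π(i+1)] = 1/2.
By linearity: E[X] = 218 · (1/2) = (219 − 1) · (1/2) = 109 ≈ 109.0000.

E[X] = 109 = 109.0000.


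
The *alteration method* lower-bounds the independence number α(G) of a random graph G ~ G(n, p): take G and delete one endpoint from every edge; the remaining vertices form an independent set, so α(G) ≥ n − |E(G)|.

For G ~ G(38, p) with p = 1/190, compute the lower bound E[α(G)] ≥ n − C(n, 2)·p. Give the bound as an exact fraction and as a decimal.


E[|E(G)|] = C(38, 2)·p = 703 · (1/190) = 37/10.
E[α(G)] ≥ n − E[|E(G)|] = 38 − 37/10 = 343/10.
Numerically: ≈ 34.3000.
(This is only a lower bound; the true E[α(G)] may be larger.)

E[α(G)] ≥ 343/10 ≈ 34.3000.


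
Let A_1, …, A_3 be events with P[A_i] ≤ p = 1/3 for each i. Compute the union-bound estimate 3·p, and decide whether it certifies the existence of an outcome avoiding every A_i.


Union bound: P[∪_{i=1}^{3} A_i] ≤ Σ_i P[A_i] ≤ 3·p = 3·(1/3) = 1.
Numerically: 1 ≈ 1.0000000.
Is 1 < 1? NO.
Since the bound 1 is ≥ 1, the union bound is uninformative here; it does NOT by itself certify existence.

3·p = 1 ≈ 1.0000000; existence NOT certified by the union bound.


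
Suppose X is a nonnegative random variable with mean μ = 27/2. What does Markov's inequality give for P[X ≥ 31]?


μ = E[X] = 27/2, a = 31.
Markov: P[X ≥ 31] ≤ μ/a = (27/2)/31 = 27/62.
Numerically: ≈ 0.435484.
(Since a = 31 > μ = 13.500000, the bound 27/62 is < 1 and informative.)

P[X ≥ 31] ≤ 27/62 ≈ 0.435484.


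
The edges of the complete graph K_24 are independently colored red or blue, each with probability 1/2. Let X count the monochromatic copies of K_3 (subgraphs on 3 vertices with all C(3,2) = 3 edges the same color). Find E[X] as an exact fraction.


Let X = Σ_S X_S over the C(24, 3) = 2024 subsets S of size 3, where X_S = 1 if the K_3 on S is monochromatic.
For a fixed S, the K_3 on S has C(3, 2) = 3 edges. P[all 3 edges red] = (1/2)^3, and likewise for blue, so P[monochromatic] = 2·(1/2)^3 = 2^{1 − 3} = 1/4.
Summing: E[X] = C(24, 3) · 2^{1 − 3} = 2024 · 1/4 = 506.
Numerically: E[X] ≈ 506.00000.

E[X] = C(24,3)·2^(1−C(3,2)) = 506 ≈ 506.00000.


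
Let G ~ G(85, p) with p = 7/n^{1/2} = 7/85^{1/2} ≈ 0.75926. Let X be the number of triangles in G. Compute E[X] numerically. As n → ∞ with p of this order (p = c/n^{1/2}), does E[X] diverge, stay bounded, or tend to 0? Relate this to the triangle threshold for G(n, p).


Number of potential triangles: C(85, 3) = 98770.
Each occurs with probability p³ ≈ (0.75926)³ ≈ 4.3768910e-01.
By linearity: E[X] = C(85, 3)·p³ ≈ 98770 · 4.3768910e-01 ≈ 43230.55243.
Since α = 1/2 < 1, p = c/n^{1/2} ≫ 1/n is above the triangle threshold p ~ 1/n. Asymptotically E[X] ~ (c³/6)·n^{3(1−α)} = (7³/6)·n^{1.5} → ∞; triangles are abundant w.h.p.

E[X] ≈ 43230.55243; in regime p = Θ(1/n^{1/2}) E[X] diverges (above the triangle threshold p ~ 1/n).


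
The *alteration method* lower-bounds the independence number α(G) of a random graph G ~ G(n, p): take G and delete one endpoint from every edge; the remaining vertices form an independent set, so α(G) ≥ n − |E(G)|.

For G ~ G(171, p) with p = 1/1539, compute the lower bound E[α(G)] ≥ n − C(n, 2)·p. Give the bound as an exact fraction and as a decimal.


E[|E(G)|] = C(171, 2)·p = 14535 · (1/1539) = 85/9.
E[α(G)] ≥ n − E[|E(G)|] = 171 − 85/9 = 1454/9.
Numerically: ≈ 161.555556.
(This is only a lower bound; the true E[α(G)] may be larger.)

E[α(G)] ≥ 1454/9 ≈ 161.555556.


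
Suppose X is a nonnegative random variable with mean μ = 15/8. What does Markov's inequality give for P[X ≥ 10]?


μ = E[X] = 15/8, a = 10.
Markov: P[X ≥ 10] ≤ μ/a = (15/8)/10 = 3/16.
Numerically: ≈ 0.1875.
(Since a = 10 > μ = 1.8750, the bound 3/16 is < 1 and informative.)

P[X ≥ 10] ≤ 3/16 ≈ 0.1875.


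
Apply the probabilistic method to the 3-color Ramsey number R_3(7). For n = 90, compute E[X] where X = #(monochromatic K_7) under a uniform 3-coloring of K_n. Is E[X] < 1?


E[X] = C(90, 7) · 3^{1 − 21} = 7471375560 · 3^{−20} = 7471375560/3486784401.
As a reduced fraction: E[X] = 830152840/387420489 ≈ 2.143.
Is E[X] < 1? NO.
Since E[X] ≥ 1, the first-moment bound is inconclusive at n = 90; it does NOT by itself certify R_3(7) > 90.

E[X] = 830152840/387420489 ≈ 2.143; E[X] ≥ 1; first-moment method inconclusive here.


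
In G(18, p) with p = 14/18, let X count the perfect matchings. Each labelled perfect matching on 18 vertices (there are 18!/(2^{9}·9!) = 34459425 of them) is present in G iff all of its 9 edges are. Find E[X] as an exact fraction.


K_18 has 18!/(2^{9}·9!) = 34459425 labelled perfect matchings.
For each such perfect matching H, let X_H = 1 if all 9 edges of H are present in G. Then P[X_H = 1] = p^{9} = (7/9)^{9} = 40353607/387420489.
By linearity: E[X] = Σ_H E[X_H] = 34459425 · p^{9} = 34459425 · 40353607/387420489 = 17167433257975/4782969.
Numerically: E[X] ≈ 3.58928e+06.

E[X] = 34459425 · (7/9)^{9} = 17167433257975/4782969 ≈ 3.58928e+06.


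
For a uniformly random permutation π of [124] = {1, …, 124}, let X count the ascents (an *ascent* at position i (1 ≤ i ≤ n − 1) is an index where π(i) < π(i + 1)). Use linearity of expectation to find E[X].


Write X = Σ X_I over i = 1, …, 123, with X_I the indicator of one ascent.
There are 123 indicators.
For each fixed i, the pair (π(i), π(i+1)) is a uniformly random ordered pair of distinct values from {1, …, 124}; by symmetry P[π(i) < π(i+1)] = 1/2.
By linearity: E[X] = 123 · (1/2) = (124 − 1) · (1/2) = 123/2 ≈ 61.50000.

E[X] = 123/2 = 61.50000.


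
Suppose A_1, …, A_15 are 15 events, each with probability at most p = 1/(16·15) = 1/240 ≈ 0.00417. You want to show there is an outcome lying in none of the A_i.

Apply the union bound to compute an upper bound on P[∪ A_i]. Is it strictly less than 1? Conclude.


Union bound: P[∪_{i=1}^{15} A_i] ≤ Σ_i P[A_i] ≤ 15·p = 15·(1/240) = 1/16.
Numerically: 1/16 ≈ 0.06250.
Is 1/16 < 1? YES.
Since P[∪ A_i] ≤ 1/16 < 1, the complement has P[∩ A_i^c] ≥ 1 − 1/16 = 15/16 > 0, so some outcome avoids every A_i.

15·p = 1/16 ≈ 0.06250; existence CERTIFIED by the union bound.
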